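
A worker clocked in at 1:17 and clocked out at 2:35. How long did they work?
From 1:17 to 2:35:
(2 x 60 + 35) - (1 x 60 + 17) = 155 - 77 = 78 minutes
= 1 hour and 18 minutes

Final answer: 1 hour and 18 minutes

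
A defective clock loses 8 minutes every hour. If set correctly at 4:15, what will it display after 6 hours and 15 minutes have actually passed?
For every 60 true minutes, the faulty clock advances 60 - 8 = 52 minutes.
True elapsed: 6 hours and 15 minutes = 375 minutes.
Faulty clock advances: 375 x 52/60 = 325 minutes (drift: 50 minutes behind).
Shown time: 4:15 + 325 minutes = 9:40.

Final answer: 9:40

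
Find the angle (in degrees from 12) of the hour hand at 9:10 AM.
The hour hand moves 30 degrees per hour and 0.5 degrees per minute.
At 9:10: (9) x 30 + 10 x 0.5 = 270 + 5 = 275 degrees

Final answer: 275 degrees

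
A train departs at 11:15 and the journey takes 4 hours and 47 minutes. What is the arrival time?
Starting time: 11:15
Adding 47 minutes to 15 minutes: 15 + 47 = 62 minutes = 1 hour and 2 minutes
Adding 4 hours: 11 + 4 + 1 (carry) = 16 - 12 = 4
Final time: 4:02

Final answer: 4:02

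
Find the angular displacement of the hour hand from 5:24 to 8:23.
The hour hand moves 0.5 degrees per minute.
Time elapsed: 8:23 - 5:24 = 179 minutes
Angular displacement: 179 x 0.5 = 89.5 degrees

Final answer: 89.5 degrees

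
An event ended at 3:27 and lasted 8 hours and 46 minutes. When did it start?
Starting time: 3:27 = 207 total minutes past 12:00
Subtracting: 8 hours and 46 minutes = 526 minutes
207 - 526 = -319 (negative, add 12 hours = 720) = 401 minutes
= 6 hours and 41 minutes past 12:00 = 6:41

Final answer: 6:41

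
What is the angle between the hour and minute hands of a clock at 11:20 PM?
Hour hand position: 11 x 30 + 20 x 0.5 = 340 degrees
Minute hand position: 20 x 6 = 120 degrees
Difference: |340 - 120| = 220 degrees
Since 220 > 180, the smaller angle is 360 - 220 = 140 degrees

Final answer: 140 degrees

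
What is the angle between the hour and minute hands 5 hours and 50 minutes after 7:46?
First find the time 5 hours and 50 minutes after 7:46.
Total minutes: 7 x 60 + 46 + 5 x 60 + 50 = 816.
816 mod 720 = 96 minutes = 1:36.
Now compute the angle at 1:36:
Hour hand: 1 x 30 + 36 x 0.5 = 48 degrees
Minute hand: 36 x 6 = 216 degrees
Difference: |48 - 216| = 168 degrees
The angle is 168 degrees

Final answer: 168 degrees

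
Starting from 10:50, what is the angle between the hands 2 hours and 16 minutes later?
First find the time 2 hours and 16 minutes after 10:50.
Total minutes: 10 x 60 + 50 + 2 x 60 + 16 = 786.
786 mod 720 = 66 minutes = 1:06.
Now compute the angle at 1:06:
Hour hand: 1 x 30 + 6 x 0.5 = 33 degrees
Minute hand: 6 x 6 = 36 degrees
Difference: |33 - 36| = 3 degrees
The angle is 3 degrees

Final answer: 3 degrees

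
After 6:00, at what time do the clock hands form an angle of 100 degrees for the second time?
At t minutes past 6:00, the hour hand is at 30 x 6 + 0.5t degrees and the minute hand is at 6t degrees.
The smaller angle between them is 100 degrees when |30H - 5.5t| = 100 or |30H - 5.5t| = 260.
With H = 6, solve 30 x 6 - 5.5t = +/- target for each target:
  t = (30 x 6 - 100) / 5.5 = 14.55
  t = (30 x 6 + 100) / 5.5 = 50.91
  t = (30 x 6 - 260) / 5.5 = -14.55 (outside (0, 60))
  t = (30 x 6 + 260) / 5.5 = 80 (outside (0, 60))
Valid solutions in (0, 60): {14.55, 50.91} minutes.
The second occurrence is t = 50.91 minutes.
The hands form a 100-degree angle at 50.91 minutes past 6:00.

Final answer: 50.91 minutes past 6:00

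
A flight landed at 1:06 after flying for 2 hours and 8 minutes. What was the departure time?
Starting time: 1:06 = 66 total minutes past 12:00
Subtracting: 2 hours and 8 minutes = 128 minutes
66 - 128 = -62 (negative, add 12 hours = 720) = 658 minutes
= 10 hours and 58 minutes past 12:00 = 10:58

Final answer: 10:58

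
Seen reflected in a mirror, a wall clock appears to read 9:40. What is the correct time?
Reflection across the vertical (12-6) axis maps a hand at angle A degrees to (360 - A) degrees, which sends a reading of T minutes past 12:00 to (720 - T) minutes past 12:00.
Mirror reads 9:40 = 580 minutes past 12:00.
Actual time: (720 - 580) mod 720 = 140 minutes = 2:20.

Final answer: 2:20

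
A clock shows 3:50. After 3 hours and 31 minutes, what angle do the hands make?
First find the time 3 hours and 31 minutes after 3:50.
Total minutes: 3 x 60 + 50 + 3 x 60 + 31 = 441.
441 mod 720 = 441 minutes = 7:21.
Now compute the angle at 7:21:
Hour hand: 7 x 30 + 21 x 0.5 = 220.5 degrees
Minute hand: 21 x 6 = 126 degrees
Difference: |220.5 - 126| = 94.5 degrees
The angle is 94.5 degrees

Final answer: 94.5 degrees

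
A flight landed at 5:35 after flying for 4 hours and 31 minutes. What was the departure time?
Starting time: 5:35 = 335 total minutes past 12:00
Subtracting: 4 hours and 31 minutes = 271 minutes
335 - 271 = 64 minutes
= 1 hour and 4 minutes past 12:00 = 1:04

Final answer: 1:04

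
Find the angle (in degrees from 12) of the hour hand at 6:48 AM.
The hour hand moves 30 degrees per hour and 0.5 degrees per minute.
At 6:48: (6) x 30 + 48 x 0.5 = 180 + 24 = 204 degrees

Final answer: 204 degrees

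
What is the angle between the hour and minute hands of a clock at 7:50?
Hour hand position: 7 x 30 + 50 x 0.5 = 235 degrees
Minute hand position: 50 x 6 = 300 degrees
Difference: |235 - 300| = 65 degrees
The angle between the hands is 65 degrees

Final answer: 65 degrees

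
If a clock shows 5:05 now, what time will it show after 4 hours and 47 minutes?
Starting time: 5:05
Adding 47 minutes to 5 minutes: 5 + 47 = 52 minutes
Adding 4 hours: 5 + 4 = 9
Final time: 9:52

Final answer: 9:52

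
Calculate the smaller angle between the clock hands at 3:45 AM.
Hour hand position: 3 x 30 + 45 x 0.5 = 112.5 degrees
Minute hand position: 45 x 6 = 270 degrees
Difference: |112.5 - 270| = 157.5 degrees
The angle between the hands is 157.5 degrees

Final answer: 157.5 degrees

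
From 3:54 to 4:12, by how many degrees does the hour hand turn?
The hour hand moves 0.5 degrees per minute.
Time elapsed: 4:12 - 3:54 = 18 minutes
Angular displacement: 18 x 0.5 = 9 degrees

Final answer: 9 degrees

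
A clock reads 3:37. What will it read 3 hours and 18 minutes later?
Starting time: 3:37
Adding 18 minutes to 37 minutes: 37 + 18 = 55 minutes
Adding 3 hours: 3 + 3 = 6
Final time: 6:55

Final answer: 6:55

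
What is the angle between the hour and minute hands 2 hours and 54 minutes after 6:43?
First find the time 2 hours and 54 minutes after 6:43.
Total minutes: 6 x 60 + 43 + 2 x 60 + 54 = 577.
577 mod 720 = 577 minutes = 9:37.
Now compute the angle at 9:37:
Hour hand: 9 x 30 + 37 x 0.5 = 288.5 degrees
Minute hand: 37 x 6 = 222 degrees
Difference: |288.5 - 222| = 66.5 degrees
The angle is 66.5 degrees

Final answer: 66.5 degrees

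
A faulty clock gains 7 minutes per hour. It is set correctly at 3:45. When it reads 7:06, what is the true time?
For every 60 true minutes, the faulty clock advances 67 minutes, so 1 faulty-clock minute corresponds to 60/67 true minutes.
From 3:45 to 7:06 on the faulty dial is 201 minutes.
True elapsed: 201 x 60/67 = 180 minutes = 3 hours.
True time: 3:45 + 3 hours = 6:45.

Final answer: 6:45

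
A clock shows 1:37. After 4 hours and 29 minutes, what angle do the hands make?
First find the time 4 hours and 29 minutes after 1:37.
Total minutes: 1 x 60 + 37 + 4 x 60 + 29 = 366.
366 mod 720 = 366 minutes = 6:06.
Now compute the angle at 6:06:
Hour hand: 6 x 30 + 6 x 0.5 = 183 degrees
Minute hand: 6 x 6 = 36 degrees
Difference: |183 - 36| = 147 degrees
The angle is 147 degrees

Final answer: 147 degrees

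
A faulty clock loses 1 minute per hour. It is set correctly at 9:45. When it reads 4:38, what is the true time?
For every 60 true minutes, the faulty clock advances 59 minutes, so 1 faulty-clock minute corresponds to 60/59 true minutes.
From 9:45 to 4:38 on the faulty dial is 413 minutes.
True elapsed: 413 x 60/59 = 420 minutes = 7 hours.
True time: 9:45 + 7 hours = 4:45.

Final answer: 4:45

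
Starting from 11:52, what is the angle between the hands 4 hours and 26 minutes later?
First find the time 4 hours and 26 minutes after 11:52.
Total minutes: 11 x 60 + 52 + 4 x 60 + 26 = 978.
978 mod 720 = 258 minutes = 4:18.
Now compute the angle at 4:18:
Hour hand: 4 x 30 + 18 x 0.5 = 129 degrees
Minute hand: 18 x 6 = 108 degrees
Difference: |129 - 108| = 21 degrees
The angle is 21 degrees

Final answer: 21 degrees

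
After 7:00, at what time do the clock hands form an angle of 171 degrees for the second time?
At t minutes past 7:00, the hour hand is at 30 x 7 + 0.5t degrees and the minute hand is at 6t degrees.
The smaller angle between them is 171 degrees when |30H - 5.5t| = 171 or |30H - 5.5t| = 189.
With H = 7, solve 30 x 7 - 5.5t = +/- target for each target:
  t = (30 x 7 - 171) / 5.5 = 7.09
  t = (30 x 7 + 171) / 5.5 = 69.27 (outside (0, 60))
  t = (30 x 7 - 189) / 5.5 = 3.82
  t = (30 x 7 + 189) / 5.5 = 72.55 (outside (0, 60))
Valid solutions in (0, 60): {3.82, 7.09} minutes.
The second occurrence is t = 7.09 minutes.
The hands form a 171-degree angle at 7.09 minutes past 7:00.

Final answer: 7.09 minutes past 7:00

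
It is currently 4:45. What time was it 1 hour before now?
Starting time: 4:45 = 285 total minutes past 12:00
Subtracting: 1 hour = 60 minutes
285 - 60 = 225 minutes
= 3 hours and 45 minutes past 12:00 = 3:45

Final answer: 3:45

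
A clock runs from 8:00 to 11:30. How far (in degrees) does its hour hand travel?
The hour hand moves 0.5 degrees per minute.
Time elapsed: 11:30 - 8:00 = 210 minutes
Angular displacement: 210 x 0.5 = 105 degrees

Final answer: 105 degrees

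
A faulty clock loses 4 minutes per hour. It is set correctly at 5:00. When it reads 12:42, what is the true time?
For every 60 true minutes, the faulty clock advances 56 minutes, so 1 faulty-clock minute corresponds to 60/56 true minutes.
From 5:00 to 12:42 on the faulty dial is 462 minutes.
True elapsed: 462 x 60/56 = 495 minutes = 8 hours and 15 minutes.
True time: 5:00 + 8 hours and 15 minutes = 1:15.

Final answer: 1:15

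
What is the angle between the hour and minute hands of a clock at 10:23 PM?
Hour hand position: 10 x 30 + 23 x 0.5 = 311.5 degrees
Minute hand position: 23 x 6 = 138 degrees
Difference: |311.5 - 138| = 173.5 degrees
The angle between the hands is 173.5 degrees

Final answer: 173.5 degrees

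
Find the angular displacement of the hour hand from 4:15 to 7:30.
The hour hand moves 0.5 degrees per minute.
Time elapsed: 7:30 - 4:15 = 195 minutes
Angular displacement: 195 x 0.5 = 97.5 degrees

Final answer: 97.5 degrees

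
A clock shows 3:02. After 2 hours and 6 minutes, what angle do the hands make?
First find the time 2 hours and 6 minutes after 3:02.
Total minutes: 3 x 60 + 2 + 2 x 60 + 6 = 308.
308 mod 720 = 308 minutes = 5:08.
Now compute the angle at 5:08:
Hour hand: 5 x 30 + 8 x 0.5 = 154 degrees
Minute hand: 8 x 6 = 48 degrees
Difference: |154 - 48| = 106 degrees
The angle is 106 degrees

Final answer: 106 degrees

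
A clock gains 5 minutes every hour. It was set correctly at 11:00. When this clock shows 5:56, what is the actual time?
For every 60 true minutes, the faulty clock advances 65 minutes, so 1 faulty-clock minute corresponds to 60/65 true minutes.
From 11:00 to 5:56 on the faulty dial is 416 minutes.
True elapsed: 416 x 60/65 = 384 minutes = 6 hours and 24 minutes.
True time: 11:00 + 6 hours and 24 minutes = 5:24.

Final answer: 5:24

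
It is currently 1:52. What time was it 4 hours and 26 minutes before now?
Starting time: 1:52 = 112 total minutes past 12:00
Subtracting: 4 hours and 26 minutes = 266 minutes
112 - 266 = -154 (negative, add 12 hours = 720) = 566 minutes
= 9 hours and 26 minutes past 12:00 = 9:26

Final answer: 9:26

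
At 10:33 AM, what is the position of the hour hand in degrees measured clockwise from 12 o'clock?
The hour hand moves 30 degrees per hour and 0.5 degrees per minute.
At 10:33: (10) x 30 + 33 x 0.5 = 300 + 16.5 = 316.5 degrees

Final answer: 316.5 degrees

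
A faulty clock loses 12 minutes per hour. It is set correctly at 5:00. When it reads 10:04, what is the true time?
For every 60 true minutes, the faulty clock advances 48 minutes, so 1 faulty-clock minute corresponds to 60/48 true minutes.
From 5:00 to 10:04 on the faulty dial is 304 minutes.
True elapsed: 304 x 60/48 = 380 minutes = 6 hours and 20 minutes.
True time: 5:00 + 6 hours and 20 minutes = 11:20.

Final answer: 11:20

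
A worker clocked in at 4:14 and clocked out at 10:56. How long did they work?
From 4:14 to 10:56:
(10 x 60 + 56) - (4 x 60 + 14) = 656 - 254 = 402 minutes
= 6 hours and 42 minutes

Final answer: 6 hours and 42 minutes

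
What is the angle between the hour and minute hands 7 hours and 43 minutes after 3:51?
First find the time 7 hours and 43 minutes after 3:51.
Total minutes: 3 x 60 + 51 + 7 x 60 + 43 = 694.
694 mod 720 = 694 minutes = 11:34.
Now compute the angle at 11:34:
Hour hand: 11 x 30 + 34 x 0.5 = 347 degrees
Minute hand: 34 x 6 = 204 degrees
Difference: |347 - 204| = 143 degrees
The angle is 143 degrees

Final answer: 143 degrees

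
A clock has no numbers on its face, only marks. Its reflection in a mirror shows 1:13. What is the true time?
Reflection across the vertical (12-6) axis maps a hand at angle A degrees to (360 - A) degrees, which sends a reading of T minutes past 12:00 to (720 - T) minutes past 12:00.
Mirror reads 1:13 = 73 minutes past 12:00.
Actual time: (720 - 73) mod 720 = 647 minutes = 10:47.

Final answer: 10:47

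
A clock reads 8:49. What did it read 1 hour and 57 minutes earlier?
Starting time: 8:49 = 529 total minutes past 12:00
Subtracting: 1 hour and 57 minutes = 117 minutes
529 - 117 = 412 minutes
= 6 hours and 52 minutes past 12:00 = 6:52

Final answer: 6:52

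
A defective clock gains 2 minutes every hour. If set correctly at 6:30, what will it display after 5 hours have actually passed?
For every 60 true minutes, the faulty clock advances 60 + 2 = 62 minutes.
True elapsed: 5 hours = 300 minutes.
Faulty clock advances: 300 x 62/60 = 310 minutes (drift: 10 minutes ahead).
Shown time: 6:30 + 310 minutes = 11:40.

Final answer: 11:40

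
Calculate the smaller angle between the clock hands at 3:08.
Hour hand position: 3 x 30 + 8 x 0.5 = 94 degrees
Minute hand position: 8 x 6 = 48 degrees
Difference: |94 - 48| = 46 degrees
The angle between the hands is 46 degrees

Final answer: 46 degrees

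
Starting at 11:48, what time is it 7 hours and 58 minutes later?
Starting time: 11:48
Adding 58 minutes to 48 minutes: 48 + 58 = 106 minutes = 1 hour and 46 minutes
Adding 7 hours: 11 + 7 + 1 (carry) = 19 - 12 = 7
Final time: 7:46

Final answer: 7:46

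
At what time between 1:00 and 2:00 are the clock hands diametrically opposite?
For hands to be 180 degrees apart: |30H - 5.5t| = 180
With H = 1: t = (30 x 1 + 180)/5.5 = 38.18 or t = (30 x 1 - 180)/5.5 = -27.27
First valid solution (0 < t < 60): t = 38.18 minutes
The hands are opposite at 38.18 minutes past 1:00.

Final answer: 38.18 minutes past 1:00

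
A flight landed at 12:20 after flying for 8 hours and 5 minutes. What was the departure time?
Starting time: 12:20 = 20 total minutes past 12:00
Subtracting: 8 hours and 5 minutes = 485 minutes
20 - 485 = -465 (negative, add 12 hours = 720) = 255 minutes
= 4 hours and 15 minutes past 12:00 = 4:15

Final answer: 4:15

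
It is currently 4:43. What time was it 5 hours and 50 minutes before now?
Starting time: 4:43 = 283 total minutes past 12:00
Subtracting: 5 hours and 50 minutes = 350 minutes
283 - 350 = -67 (negative, add 12 hours = 720) = 653 minutes
= 10 hours and 53 minutes past 12:00 = 10:53

Final answer: 10:53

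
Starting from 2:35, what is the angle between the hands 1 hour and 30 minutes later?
First find the time 1 hour and 30 minutes after 2:35.
Total minutes: 2 x 60 + 35 + 1 x 60 + 30 = 245.
245 mod 720 = 245 minutes = 4:05.
Now compute the angle at 4:05:
Hour hand: 4 x 30 + 5 x 0.5 = 122.5 degrees
Minute hand: 5 x 6 = 30 degrees
Difference: |122.5 - 30| = 92.5 degrees
The angle is 92.5 degrees

Final answer: 92.5 degrees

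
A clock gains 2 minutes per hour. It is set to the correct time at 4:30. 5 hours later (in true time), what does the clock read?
For every 60 true minutes, the faulty clock advances 60 + 2 = 62 minutes.
True elapsed: 5 hours = 300 minutes.
Faulty clock advances: 300 x 62/60 = 310 minutes (drift: 10 minutes ahead).
Shown time: 4:30 + 310 minutes = 9:40.

Final answer: 9:40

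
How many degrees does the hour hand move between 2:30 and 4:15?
The hour hand moves 0.5 degrees per minute.
Time elapsed: 4:15 - 2:30 = 105 minutes
Angular displacement: 105 x 0.5 = 52.5 degrees

Final answer: 52.5 degrees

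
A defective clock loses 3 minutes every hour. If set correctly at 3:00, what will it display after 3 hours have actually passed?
For every 60 true minutes, the faulty clock advances 60 - 3 = 57 minutes.
True elapsed: 3 hours = 180 minutes.
Faulty clock advances: 180 x 57/60 = 171 minutes (drift: 9 minutes behind).
Shown time: 3:00 + 171 minutes = 5:51.

Final answer: 5:51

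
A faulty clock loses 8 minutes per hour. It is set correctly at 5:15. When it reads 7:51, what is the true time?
For every 60 true minutes, the faulty clock advances 52 minutes, so 1 faulty-clock minute corresponds to 60/52 true minutes.
From 5:15 to 7:51 on the faulty dial is 156 minutes.
True elapsed: 156 x 60/52 = 180 minutes = 3 hours.
True time: 5:15 + 3 hours = 8:15.

Final answer: 8:15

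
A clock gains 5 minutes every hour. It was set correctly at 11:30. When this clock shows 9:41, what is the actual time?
For every 60 true minutes, the faulty clock advances 65 minutes, so 1 faulty-clock minute corresponds to 60/65 true minutes.
From 11:30 to 9:41 on the faulty dial is 611 minutes.
True elapsed: 611 x 60/65 = 564 minutes = 9 hours and 24 minutes.
True time: 11:30 + 9 hours and 24 minutes = 8:54.

Final answer: 8:54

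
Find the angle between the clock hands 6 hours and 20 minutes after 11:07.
First find the time 6 hours and 20 minutes after 11:07.
Total minutes: 11 x 60 + 7 + 6 x 60 + 20 = 1047.
1047 mod 720 = 327 minutes = 5:27.
Now compute the angle at 5:27:
Hour hand: 5 x 30 + 27 x 0.5 = 163.5 degrees
Minute hand: 27 x 6 = 162 degrees
Difference: |163.5 - 162| = 1.5 degrees
The angle is 1.5 degrees

Final answer: 1.5 degrees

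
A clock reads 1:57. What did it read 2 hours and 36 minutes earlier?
Starting time: 1:57 = 117 total minutes past 12:00
Subtracting: 2 hours and 36 minutes = 156 minutes
117 - 156 = -39 (negative, add 12 hours = 720) = 681 minutes
= 11 hours and 21 minutes past 12:00 = 11:21

Final answer: 11:21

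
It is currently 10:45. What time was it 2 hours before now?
Starting time: 10:45 = 645 total minutes past 12:00
Subtracting: 2 hours = 120 minutes
645 - 120 = 525 minutes
= 8 hours and 45 minutes past 12:00 = 8:45

Final answer: 8:45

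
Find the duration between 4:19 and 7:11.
From 4:19 to 7:11:
(7 x 60 + 11) - (4 x 60 + 19) = 431 - 259 = 172 minutes
= 2 hours and 52 minutes

Final answer: 2 hours and 52 minutes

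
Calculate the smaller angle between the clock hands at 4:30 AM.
Hour hand position: 4 x 30 + 30 x 0.5 = 135 degrees
Minute hand position: 30 x 6 = 180 degrees
Difference: |135 - 180| = 45 degrees
The angle between the hands is 45 degrees

Final answer: 45 degrees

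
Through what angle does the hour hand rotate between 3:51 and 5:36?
The hour hand moves 0.5 degrees per minute.
Time elapsed: 5:36 - 3:51 = 105 minutes
Angular displacement: 105 x 0.5 = 52.5 degrees

Final answer: 52.5 degrees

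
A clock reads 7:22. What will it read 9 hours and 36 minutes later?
Starting time: 7:22
Adding 36 minutes to 22 minutes: 22 + 36 = 58 minutes
Adding 9 hours: 7 + 9 = 16 - 12 = 4
Final time: 4:58

Final answer: 4:58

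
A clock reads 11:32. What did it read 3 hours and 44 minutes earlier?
Starting time: 11:32 = 692 total minutes past 12:00
Subtracting: 3 hours and 44 minutes = 224 minutes
692 - 224 = 468 minutes
= 7 hours and 48 minutes past 12:00 = 7:48

Final answer: 7:48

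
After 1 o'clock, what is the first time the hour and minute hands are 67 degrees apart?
At t minutes past 1:00, the hour hand is at 30 x 1 + 0.5t degrees and the minute hand is at 6t degrees.
The smaller angle between them is 67 degrees when |30H - 5.5t| = 67 or |30H - 5.5t| = 293.
With H = 1, solve 30 x 1 - 5.5t = +/- target for each target:
  t = (30 x 1 - 67) / 5.5 = -6.73 (outside (0, 60))
  t = (30 x 1 + 67) / 5.5 = 17.64
  t = (30 x 1 - 293) / 5.5 = -47.82 (outside (0, 60))
  t = (30 x 1 + 293) / 5.5 = 58.73
Valid solutions in (0, 60): {17.64, 58.73} minutes.
The first occurrence is t = 17.64 minutes.
The hands form a 67-degree angle at 17.64 minutes past 1:00.

Final answer: 17.64 minutes past 1:00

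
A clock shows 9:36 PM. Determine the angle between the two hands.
Hour hand position: 9 x 30 + 36 x 0.5 = 288 degrees
Minute hand position: 36 x 6 = 216 degrees
Difference: |288 - 216| = 72 degrees
The angle between the hands is 72 degrees

Final answer: 72 degrees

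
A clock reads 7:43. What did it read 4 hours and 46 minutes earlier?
Starting time: 7:43 = 463 total minutes past 12:00
Subtracting: 4 hours and 46 minutes = 286 minutes
463 - 286 = 177 minutes
= 2 hours and 57 minutes past 12:00 = 2:57

Final answer: 2:57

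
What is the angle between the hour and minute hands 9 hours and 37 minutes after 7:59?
First find the time 9 hours and 37 minutes after 7:59.
Total minutes: 7 x 60 + 59 + 9 x 60 + 37 = 1056.
1056 mod 720 = 336 minutes = 5:36.
Now compute the angle at 5:36:
Hour hand: 5 x 30 + 36 x 0.5 = 168 degrees
Minute hand: 36 x 6 = 216 degrees
Difference: |168 - 216| = 48 degrees
The angle is 48 degrees

Final answer: 48 degrees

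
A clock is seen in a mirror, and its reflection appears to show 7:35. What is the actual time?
Reflection across the vertical (12-6) axis maps a hand at angle A degrees to (360 - A) degrees, which sends a reading of T minutes past 12:00 to (720 - T) minutes past 12:00.
Mirror reads 7:35 = 455 minutes past 12:00.
Actual time: (720 - 455) mod 720 = 265 minutes = 4:25.

Final answer: 4:25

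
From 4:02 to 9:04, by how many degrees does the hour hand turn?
The hour hand moves 0.5 degrees per minute.
Time elapsed: 9:04 - 4:02 = 302 minutes
Angular displacement: 302 x 0.5 = 151 degrees

Final answer: 151 degrees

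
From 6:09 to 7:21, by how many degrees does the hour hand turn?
The hour hand moves 0.5 degrees per minute.
Time elapsed: 7:21 - 6:09 = 72 minutes
Angular displacement: 72 x 0.5 = 36 degrees

Final answer: 36 degrees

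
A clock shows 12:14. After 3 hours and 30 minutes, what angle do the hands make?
First find the time 3 hours and 30 minutes after 12:14.
Total minutes: 12 x 60 + 14 + 3 x 60 + 30 = 944.
944 mod 720 = 224 minutes = 3:44.
Now compute the angle at 3:44:
Hour hand: 3 x 30 + 44 x 0.5 = 112 degrees
Minute hand: 44 x 6 = 264 degrees
Difference: |112 - 264| = 152 degrees
The angle is 152 degrees

Final answer: 152 degrees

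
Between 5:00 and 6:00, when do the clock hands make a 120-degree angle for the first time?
At t minutes past 5:00, the hour hand is at 30 x 5 + 0.5t degrees and the minute hand is at 6t degrees.
The smaller angle between them is 120 degrees when |30H - 5.5t| = 120 or |30H - 5.5t| = 240.
With H = 5, solve 30 x 5 - 5.5t = +/- target for each target:
  t = (30 x 5 - 120) / 5.5 = 5.45
  t = (30 x 5 + 120) / 5.5 = 49.09
  t = (30 x 5 - 240) / 5.5 = -16.36 (outside (0, 60))
  t = (30 x 5 + 240) / 5.5 = 70.91 (outside (0, 60))
Valid solutions in (0, 60): {5.45, 49.09} minutes.
The first occurrence is t = 5.45 minutes.
The hands form a 120-degree angle at 5.45 minutes past 5:00.

Final answer: 5.45 minutes past 5:00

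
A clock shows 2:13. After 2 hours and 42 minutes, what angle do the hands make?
First find the time 2 hours and 42 minutes after 2:13.
Total minutes: 2 x 60 + 13 + 2 x 60 + 42 = 295.
295 mod 720 = 295 minutes = 4:55.
Now compute the angle at 4:55:
Hour hand: 4 x 30 + 55 x 0.5 = 147.5 degrees
Minute hand: 55 x 6 = 330 degrees
Difference: |147.5 - 330| = 182.5 degrees
Smaller angle: 360 - 182.5 = 177.5 degrees

Final answer: 177.5 degrees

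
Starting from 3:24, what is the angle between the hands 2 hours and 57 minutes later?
First find the time 2 hours and 57 minutes after 3:24.
Total minutes: 3 x 60 + 24 + 2 x 60 + 57 = 381.
381 mod 720 = 381 minutes = 6:21.
Now compute the angle at 6:21:
Hour hand: 6 x 30 + 21 x 0.5 = 190.5 degrees
Minute hand: 21 x 6 = 126 degrees
Difference: |190.5 - 126| = 64.5 degrees
The angle is 64.5 degrees

Final answer: 64.5 degrees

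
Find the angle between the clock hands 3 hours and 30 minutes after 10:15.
First find the time 3 hours and 30 minutes after 10:15.
Total minutes: 10 x 60 + 15 + 3 x 60 + 30 = 825.
825 mod 720 = 105 minutes = 1:45.
Now compute the angle at 1:45:
Hour hand: 1 x 30 + 45 x 0.5 = 52.5 degrees
Minute hand: 45 x 6 = 270 degrees
Difference: |52.5 - 270| = 217.5 degrees
Smaller angle: 360 - 217.5 = 142.5 degrees

Final answer: 142.5 degrees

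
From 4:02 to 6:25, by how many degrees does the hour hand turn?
The hour hand moves 0.5 degrees per minute.
Time elapsed: 6:25 - 4:02 = 143 minutes
Angular displacement: 143 x 0.5 = 71.5 degrees

Final answer: 71.5 degrees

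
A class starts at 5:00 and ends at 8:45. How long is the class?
From 5:00 to 8:45:
(8 x 60 + 45) - (5 x 60 + 0) = 525 - 300 = 225 minutes
= 3 hours and 45 minutes

Final answer: 3 hours and 45 minutes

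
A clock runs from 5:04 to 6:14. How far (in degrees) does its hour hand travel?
The hour hand moves 0.5 degrees per minute.
Time elapsed: 6:14 - 5:04 = 70 minutes
Angular displacement: 70 x 0.5 = 35 degrees

Final answer: 35 degrees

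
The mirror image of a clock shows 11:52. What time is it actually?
Reflection across the vertical (12-6) axis maps a hand at angle A degrees to (360 - A) degrees, which sends a reading of T minutes past 12:00 to (720 - T) minutes past 12:00.
Mirror reads 11:52 = 712 minutes past 12:00.
Actual time: (720 - 712) mod 720 = 8 minutes = 12:08.

Final answer: 12:08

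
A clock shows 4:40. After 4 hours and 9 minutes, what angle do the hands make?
First find the time 4 hours and 9 minutes after 4:40.
Total minutes: 4 x 60 + 40 + 4 x 60 + 9 = 529.
529 mod 720 = 529 minutes = 8:49.
Now compute the angle at 8:49:
Hour hand: 8 x 30 + 49 x 0.5 = 264.5 degrees
Minute hand: 49 x 6 = 294 degrees
Difference: |264.5 - 294| = 29.5 degrees
The angle is 29.5 degrees

Final answer: 29.5 degrees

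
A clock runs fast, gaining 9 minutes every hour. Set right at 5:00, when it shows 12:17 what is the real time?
For every 60 true minutes, the faulty clock advances 69 minutes, so 1 faulty-clock minute corresponds to 60/69 true minutes.
From 5:00 to 12:17 on the faulty dial is 437 minutes.
True elapsed: 437 x 60/69 = 380 minutes = 6 hours and 20 minutes.
True time: 5:00 + 6 hours and 20 minutes = 11:20.

Final answer: 11:20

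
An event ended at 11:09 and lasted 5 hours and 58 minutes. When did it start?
Starting time: 11:09 = 669 total minutes past 12:00
Subtracting: 5 hours and 58 minutes = 358 minutes
669 - 358 = 311 minutes
= 5 hours and 11 minutes past 12:00 = 5:11

Final answer: 5:11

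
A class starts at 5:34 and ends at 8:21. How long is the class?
From 5:34 to 8:21:
(8 x 60 + 21) - (5 x 60 + 34) = 501 - 334 = 167 minutes
= 2 hours and 47 minutes

Final answer: 2 hours and 47 minutes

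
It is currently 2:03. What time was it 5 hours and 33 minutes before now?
Starting time: 2:03 = 123 total minutes past 12:00
Subtracting: 5 hours and 33 minutes = 333 minutes
123 - 333 = -210 (negative, add 12 hours = 720) = 510 minutes
= 8 hours and 30 minutes past 12:00 = 8:30

Final answer: 8:30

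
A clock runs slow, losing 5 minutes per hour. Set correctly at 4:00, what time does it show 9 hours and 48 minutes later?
For every 60 true minutes, the faulty clock advances 60 - 5 = 55 minutes.
True elapsed: 9 hours and 48 minutes = 588 minutes.
Faulty clock advances: 588 x 55/60 = 539 minutes (drift: 49 minutes behind).
Shown time: 4:00 + 539 minutes = 12:59.

Final answer: 12:59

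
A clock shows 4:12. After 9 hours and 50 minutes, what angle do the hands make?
First find the time 9 hours and 50 minutes after 4:12.
Total minutes: 4 x 60 + 12 + 9 x 60 + 50 = 842.
842 mod 720 = 122 minutes = 2:02.
Now compute the angle at 2:02:
Hour hand: 2 x 30 + 2 x 0.5 = 61 degrees
Minute hand: 2 x 6 = 12 degrees
Difference: |61 - 12| = 49 degrees
The angle is 49 degrees

Final answer: 49 degrees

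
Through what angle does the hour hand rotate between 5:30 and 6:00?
The hour hand moves 0.5 degrees per minute.
Time elapsed: 6:00 - 5:30 = 30 minutes
Angular displacement: 30 x 0.5 = 15 degrees

Final answer: 15 degrees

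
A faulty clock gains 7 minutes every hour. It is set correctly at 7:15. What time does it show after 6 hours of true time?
For every 60 true minutes, the faulty clock advances 60 + 7 = 67 minutes.
True elapsed: 6 hours = 360 minutes.
Faulty clock advances: 360 x 67/60 = 402 minutes (drift: 42 minutes ahead).
Shown time: 7:15 + 402 minutes = 1:57.

Final answer: 1:57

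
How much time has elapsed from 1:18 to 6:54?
From 1:18 to 6:54:
(6 x 60 + 54) - (1 x 60 + 18) = 414 - 78 = 336 minutes
= 5 hours and 36 minutes

Final answer: 5 hours and 36 minutes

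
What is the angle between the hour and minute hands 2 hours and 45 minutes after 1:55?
First find the time 2 hours and 45 minutes after 1:55.
Total minutes: 1 x 60 + 55 + 2 x 60 + 45 = 280.
280 mod 720 = 280 minutes = 4:40.
Now compute the angle at 4:40:
Hour hand: 4 x 30 + 40 x 0.5 = 140 degrees
Minute hand: 40 x 6 = 240 degrees
Difference: |140 - 240| = 100 degrees
The angle is 100 degrees

Final answer: 100 degrees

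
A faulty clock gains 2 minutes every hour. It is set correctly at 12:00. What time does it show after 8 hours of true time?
For every 60 true minutes, the faulty clock advances 60 + 2 = 62 minutes.
True elapsed: 8 hours = 480 minutes.
Faulty clock advances: 480 x 62/60 = 496 minutes (drift: 16 minutes ahead).
Shown time: 12:00 + 496 minutes = 8:16.

Final answer: 8:16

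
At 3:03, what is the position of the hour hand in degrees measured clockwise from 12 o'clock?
The hour hand moves 30 degrees per hour and 0.5 degrees per minute.
At 3:03: (3) x 30 + 3 x 0.5 = 90 + 1.5 = 91.5 degrees

Final answer: 91.5 degrees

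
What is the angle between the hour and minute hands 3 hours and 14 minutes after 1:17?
First find the time 3 hours and 14 minutes after 1:17.
Total minutes: 1 x 60 + 17 + 3 x 60 + 14 = 271.
271 mod 720 = 271 minutes = 4:31.
Now compute the angle at 4:31:
Hour hand: 4 x 30 + 31 x 0.5 = 135.5 degrees
Minute hand: 31 x 6 = 186 degrees
Difference: |135.5 - 186| = 50.5 degrees
The angle is 50.5 degrees

Final answer: 50.5 degrees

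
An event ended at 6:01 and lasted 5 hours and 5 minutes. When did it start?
Starting time: 6:01 = 361 total minutes past 12:00
Subtracting: 5 hours and 5 minutes = 305 minutes
361 - 305 = 56 minutes
= 56 minutes past 12:00 = 12:56

Final answer: 12:56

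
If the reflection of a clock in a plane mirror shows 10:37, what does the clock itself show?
Reflection across the vertical (12-6) axis maps a hand at angle A degrees to (360 - A) degrees, which sends a reading of T minutes past 12:00 to (720 - T) minutes past 12:00.
Mirror reads 10:37 = 637 minutes past 12:00.
Actual time: (720 - 637) mod 720 = 83 minutes = 1:23.

Final answer: 1:23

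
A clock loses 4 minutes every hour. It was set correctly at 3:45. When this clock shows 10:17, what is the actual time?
For every 60 true minutes, the faulty clock advances 56 minutes, so 1 faulty-clock minute corresponds to 60/56 true minutes.
From 3:45 to 10:17 on the faulty dial is 392 minutes.
True elapsed: 392 x 60/56 = 420 minutes = 7 hours.
True time: 3:45 + 7 hours = 10:45.

Final answer: 10:45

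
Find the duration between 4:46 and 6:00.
From 4:46 to 6:00:
(6 x 60 + 0) - (4 x 60 + 46) = 360 - 286 = 74 minutes
= 1 hour and 14 minutes

Final answer: 1 hour and 14 minutes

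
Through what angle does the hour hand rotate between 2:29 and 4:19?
The hour hand moves 0.5 degrees per minute.
Time elapsed: 4:19 - 2:29 = 110 minutes
Angular displacement: 110 x 0.5 = 55 degrees

Final answer: 55 degrees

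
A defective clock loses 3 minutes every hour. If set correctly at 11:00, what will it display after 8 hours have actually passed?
For every 60 true minutes, the faulty clock advances 60 - 3 = 57 minutes.
True elapsed: 8 hours = 480 minutes.
Faulty clock advances: 480 x 57/60 = 456 minutes (drift: 24 minutes behind).
Shown time: 11:00 + 456 minutes = 6:36.

Final answer: 6:36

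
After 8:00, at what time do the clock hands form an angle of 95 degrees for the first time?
At t minutes past 8:00, the hour hand is at 30 x 8 + 0.5t degrees and the minute hand is at 6t degrees.
The smaller angle between them is 95 degrees when |30H - 5.5t| = 95 or |30H - 5.5t| = 265.
With H = 8, solve 30 x 8 - 5.5t = +/- target for each target:
  t = (30 x 8 - 95) / 5.5 = 26.36
  t = (30 x 8 + 95) / 5.5 = 60.91 (outside (0, 60))
  t = (30 x 8 - 265) / 5.5 = -4.55 (outside (0, 60))
  t = (30 x 8 + 265) / 5.5 = 91.82 (outside (0, 60))
Valid solutions in (0, 60): {26.36} minutes.
The first occurrence is t = 26.36 minutes.
The hands form a 95-degree angle at 26.36 minutes past 8:00.

Final answer: 26.36 minutes past 8:00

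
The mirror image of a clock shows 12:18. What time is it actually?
Reflection across the vertical (12-6) axis maps a hand at angle A degrees to (360 - A) degrees, which sends a reading of T minutes past 12:00 to (720 - T) minutes past 12:00.
Mirror reads 12:18 = 18 minutes past 12:00.
Actual time: (720 - 18) mod 720 = 702 minutes = 11:42.

Final answer: 11:42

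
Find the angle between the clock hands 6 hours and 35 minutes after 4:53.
First find the time 6 hours and 35 minutes after 4:53.
Total minutes: 4 x 60 + 53 + 6 x 60 + 35 = 688.
688 mod 720 = 688 minutes = 11:28.
Now compute the angle at 11:28:
Hour hand: 11 x 30 + 28 x 0.5 = 344 degrees
Minute hand: 28 x 6 = 168 degrees
Difference: |344 - 168| = 176 degrees
The angle is 176 degrees

Final answer: 176 degrees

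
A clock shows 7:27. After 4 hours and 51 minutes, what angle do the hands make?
First find the time 4 hours and 51 minutes after 7:27.
Total minutes: 7 x 60 + 27 + 4 x 60 + 51 = 738.
738 mod 720 = 18 minutes = 12:18.
Now compute the angle at 12:18:
Hour hand: 0 x 30 + 18 x 0.5 = 9 degrees
Minute hand: 18 x 6 = 108 degrees
Difference: |9 - 108| = 99 degrees
The angle is 99 degrees

Final answer: 99 degrees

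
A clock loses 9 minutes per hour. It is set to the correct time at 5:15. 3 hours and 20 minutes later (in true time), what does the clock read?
For every 60 true minutes, the faulty clock advances 60 - 9 = 51 minutes.
True elapsed: 3 hours and 20 minutes = 200 minutes.
Faulty clock advances: 200 x 51/60 = 170 minutes (drift: 30 minutes behind).
Shown time: 5:15 + 170 minutes = 8:05.

Final answer: 8:05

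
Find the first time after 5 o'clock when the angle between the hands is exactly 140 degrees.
At t minutes past 5:00, the hour hand is at 30 x 5 + 0.5t degrees and the minute hand is at 6t degrees.
The smaller angle between them is 140 degrees when |30H - 5.5t| = 140 or |30H - 5.5t| = 220.
With H = 5, solve 30 x 5 - 5.5t = +/- target for each target:
  t = (30 x 5 - 140) / 5.5 = 1.82
  t = (30 x 5 + 140) / 5.5 = 52.73
  t = (30 x 5 - 220) / 5.5 = -12.73 (outside (0, 60))
  t = (30 x 5 + 220) / 5.5 = 67.27 (outside (0, 60))
Valid solutions in (0, 60): {1.82, 52.73} minutes.
The first occurrence is t = 1.82 minutes.
The hands form a 140-degree angle at 1.82 minutes past 5:00.

Final answer: 1.82 minutes past 5:00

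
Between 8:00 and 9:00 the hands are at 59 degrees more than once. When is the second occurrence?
At t minutes past 8:00, the hour hand is at 30 x 8 + 0.5t degrees and the minute hand is at 6t degrees.
The smaller angle between them is 59 degrees when |30H - 5.5t| = 59 or |30H - 5.5t| = 301.
With H = 8, solve 30 x 8 - 5.5t = +/- target for each target:
  t = (30 x 8 - 59) / 5.5 = 32.91
  t = (30 x 8 + 59) / 5.5 = 54.36
  t = (30 x 8 - 301) / 5.5 = -11.09 (outside (0, 60))
  t = (30 x 8 + 301) / 5.5 = 98.36 (outside (0, 60))
Valid solutions in (0, 60): {32.91, 54.36} minutes.
The second occurrence is t = 54.36 minutes.
The hands form a 59-degree angle at 54.36 minutes past 8:00.

Final answer: 54.36 minutes past 8:00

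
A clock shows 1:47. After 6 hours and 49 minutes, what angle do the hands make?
First find the time 6 hours and 49 minutes after 1:47.
Total minutes: 1 x 60 + 47 + 6 x 60 + 49 = 516.
516 mod 720 = 516 minutes = 8:36.
Now compute the angle at 8:36:
Hour hand: 8 x 30 + 36 x 0.5 = 258 degrees
Minute hand: 36 x 6 = 216 degrees
Difference: |258 - 216| = 42 degrees
The angle is 42 degrees

Final answer: 42 degrees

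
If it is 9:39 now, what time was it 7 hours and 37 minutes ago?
Starting time: 9:39 = 579 total minutes past 12:00
Subtracting: 7 hours and 37 minutes = 457 minutes
579 - 457 = 122 minutes
= 2 hours and 2 minutes past 12:00 = 2:02

Final answer: 2:02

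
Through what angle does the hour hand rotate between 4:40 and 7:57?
The hour hand moves 0.5 degrees per minute.
Time elapsed: 7:57 - 4:40 = 197 minutes
Angular displacement: 197 x 0.5 = 98.5 degrees

Final answer: 98.5 degrees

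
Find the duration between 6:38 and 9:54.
From 6:38 to 9:54:
(9 x 60 + 54) - (6 x 60 + 38) = 594 - 398 = 196 minutes
= 3 hours and 16 minutes

Final answer: 3 hours and 16 minutes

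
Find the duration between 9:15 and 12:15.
From 9:15 to 12:15:
(12 x 60 + 15) - (9 x 60 + 15) = 735 - 555 = 180 minutes
= 3 hours

Final answer: 3 hours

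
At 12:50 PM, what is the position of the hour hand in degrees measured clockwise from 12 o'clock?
The hour hand moves 30 degrees per hour and 0.5 degrees per minute.
At 12:50: (0) x 30 + 50 x 0.5 = 0 + 25 = 25 degrees

Final answer: 25 degrees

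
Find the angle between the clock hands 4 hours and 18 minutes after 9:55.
First find the time 4 hours and 18 minutes after 9:55.
Total minutes: 9 x 60 + 55 + 4 x 60 + 18 = 853.
853 mod 720 = 133 minutes = 2:13.
Now compute the angle at 2:13:
Hour hand: 2 x 30 + 13 x 0.5 = 66.5 degrees
Minute hand: 13 x 6 = 78 degrees
Difference: |66.5 - 78| = 11.5 degrees
The angle is 11.5 degrees

Final answer: 11.5 degrees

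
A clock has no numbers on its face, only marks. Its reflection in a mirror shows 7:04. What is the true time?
Reflection across the vertical (12-6) axis maps a hand at angle A degrees to (360 - A) degrees, which sends a reading of T minutes past 12:00 to (720 - T) minutes past 12:00.
Mirror reads 7:04 = 424 minutes past 12:00.
Actual time: (720 - 424) mod 720 = 296 minutes = 4:56.

Final answer: 4:56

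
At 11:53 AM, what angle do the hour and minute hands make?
Hour hand position: 11 x 30 + 53 x 0.5 = 356.5 degrees
Minute hand position: 53 x 6 = 318 degrees
Difference: |356.5 - 318| = 38.5 degrees
The angle between the hands is 38.5 degrees

Final answer: 38.5 degrees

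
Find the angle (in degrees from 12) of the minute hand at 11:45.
The minute hand moves 6 degrees per minute.
At 11:45: 45 x 6 = 270 degrees

Final answer: 270 degrees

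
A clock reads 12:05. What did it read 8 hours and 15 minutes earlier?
Starting time: 12:05 = 5 total minutes past 12:00
Subtracting: 8 hours and 15 minutes = 495 minutes
5 - 495 = -490 (negative, add 12 hours = 720) = 230 minutes
= 3 hours and 50 minutes past 12:00 = 3:50

Final answer: 3:50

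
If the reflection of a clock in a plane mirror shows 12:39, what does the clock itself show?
Reflection across the vertical (12-6) axis maps a hand at angle A degrees to (360 - A) degrees, which sends a reading of T minutes past 12:00 to (720 - T) minutes past 12:00.
Mirror reads 12:39 = 39 minutes past 12:00.
Actual time: (720 - 39) mod 720 = 681 minutes = 11:21.

Final answer: 11:21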